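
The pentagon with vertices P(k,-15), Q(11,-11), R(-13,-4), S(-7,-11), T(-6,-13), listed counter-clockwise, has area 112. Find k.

Write out the shoelace sum; only the two edges meeting at P involve k:
2·Area = [((-6)·(-15) − k·(-13)) + (k·(-11) − 11·(-15))] + -47
       = 2·k + 208 = 224
⇒ k = 8.

8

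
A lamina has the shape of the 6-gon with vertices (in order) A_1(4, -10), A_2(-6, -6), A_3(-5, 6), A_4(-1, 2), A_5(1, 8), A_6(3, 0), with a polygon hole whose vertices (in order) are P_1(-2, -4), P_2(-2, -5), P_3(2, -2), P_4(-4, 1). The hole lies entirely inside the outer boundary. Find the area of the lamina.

95

Outer boundary:
A_1→A_2: (4)(-6) − (-6)(-10) = -84
A_2→A_3: (-6)(6) − (-5)(-6) = -66
A_3→A_4: (-5)(2) − (-1)(6) = -4
A_4→A_5: (-1)(8) − (1)(2) = -10
A_5→A_6: (1)(0) − (3)(8) = -24
A_6→A_1: (3)(-10) − (4)(0) = -30
Σ = -218
Area = |Σ|/2 = 109.
Hole:
Σ = (2) + (14) + (-6) + (18) = 28
Area = |Σ|/2 = 14.
Net area = 109 − 14 = 95.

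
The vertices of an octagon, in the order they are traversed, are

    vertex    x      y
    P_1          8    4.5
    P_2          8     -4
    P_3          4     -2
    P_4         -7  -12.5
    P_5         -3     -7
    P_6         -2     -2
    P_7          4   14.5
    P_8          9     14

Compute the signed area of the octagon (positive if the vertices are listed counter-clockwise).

-147.75

Cross-terms: -68, 0, -64, 11.5, -8, -21, -74.5, -71.5  ⇒  Σ = -295.5
Signed area = Σ/2 = -147.75 (negative ⇒ clockwise traversal).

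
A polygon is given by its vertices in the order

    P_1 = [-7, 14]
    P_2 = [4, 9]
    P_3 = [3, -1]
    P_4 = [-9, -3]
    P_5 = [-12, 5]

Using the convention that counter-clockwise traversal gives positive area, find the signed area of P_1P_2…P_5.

Apply the surveyor's formula: 2A = Σ (x_i·y_{i+1} − x_{i+1}·y_i), indices taken mod 5.
Cross-terms: -119, -31, -18, -81, -133  ⇒  Σ = -382
Signed area = Σ/2 = -191 (negative ⇒ clockwise traversal).

-191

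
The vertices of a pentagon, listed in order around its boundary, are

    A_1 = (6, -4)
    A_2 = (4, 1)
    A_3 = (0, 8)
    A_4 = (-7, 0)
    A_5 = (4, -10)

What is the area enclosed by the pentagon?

Apply the shoelace (surveyor's) formula: 2A = Σ (x_i·y_{i+1} − x_{i+1}·y_i), indices taken mod 5.
A_1→A_2: (6)(1) − (4)(-4) = 22
A_2→A_3: (4)(8) − (0)(1) = 32
A_3→A_4: (0)(0) − (-7)(8) = 56
A_4→A_5: (-7)(-10) − (4)(0) = 70
A_5→A_1: (4)(-4) − (6)(-10) = 44
Σ = 224
Area = |Σ|/2 = 112.

112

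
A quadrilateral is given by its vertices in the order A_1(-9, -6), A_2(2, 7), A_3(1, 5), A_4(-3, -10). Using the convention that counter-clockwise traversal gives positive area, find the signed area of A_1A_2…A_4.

-57.5

Apply the shoelace formula: 2A = Σ (x_i·y_{i+1} − x_{i+1}·y_i), indices taken mod 4.
Cross-terms: -51, 3, 5, -72  ⇒  Σ = -115
Signed area = Σ/2 = -57.5 (negative ⇒ clockwise traversal).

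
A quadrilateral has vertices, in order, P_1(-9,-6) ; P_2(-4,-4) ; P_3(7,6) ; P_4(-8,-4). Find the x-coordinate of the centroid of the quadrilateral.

Apply Gauss's area formula. First the cross-terms c_i = x_i·y_{i+1} − x_{i+1}·y_i:
  12, 4, 20, 12  ⇒  2A = 48, A = 24.
Then Σ (x_i + x_{i+1})·c_i = -368, so x̄ = -368 / (6·24) = -23/9.

-23/9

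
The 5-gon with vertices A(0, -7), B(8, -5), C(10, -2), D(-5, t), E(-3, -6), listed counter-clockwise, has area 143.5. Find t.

12

Write out the shoelace sum; only the two edges meeting at D involve t:
2·Area = [(10·t − (-5)·(-2)) + ((-5)·(-6) − (-3)·t)] + 111
       = 13·t + 131 = 287
⇒ t = 12.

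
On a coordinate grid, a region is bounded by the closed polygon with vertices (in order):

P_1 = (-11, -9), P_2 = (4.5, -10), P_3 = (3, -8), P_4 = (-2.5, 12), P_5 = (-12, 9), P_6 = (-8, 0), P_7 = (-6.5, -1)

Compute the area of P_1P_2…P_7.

Apply the shoelace formula: 2A = Σ (x_i·y_{i+1} − x_{i+1}·y_i), indices taken mod 7.
P_1→P_2: (-11)(-10) − (4.5)(-9) = 150.5
P_2→P_3: (4.5)(-8) − (3)(-10) = -6
P_3→P_4: (3)(12) − (-2.5)(-8) = 16
P_4→P_5: (-2.5)(9) − (-12)(12) = 121.5
P_5→P_6: (-12)(0) − (-8)(9) = 72
P_6→P_7: (-8)(-1) − (-6.5)(0) = 8
P_7→P_1: (-6.5)(-9) − (-11)(-1) = 47.5
Σ = 409.5
Area = |Σ|/2 = 204.75.

204.75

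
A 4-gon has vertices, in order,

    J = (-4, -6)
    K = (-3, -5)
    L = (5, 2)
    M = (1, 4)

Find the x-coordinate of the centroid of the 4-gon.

34/49

Apply the surveyor's formula. First the cross-terms c_i = x_i·y_{i+1} − x_{i+1}·y_i:
  2, 19, 18, 10  ⇒  2A = 49, A = 24.5.
Then Σ (x_i + x_{i+1})·c_i = 102, so x̄ = 102 / (6·24.5) = 34/49.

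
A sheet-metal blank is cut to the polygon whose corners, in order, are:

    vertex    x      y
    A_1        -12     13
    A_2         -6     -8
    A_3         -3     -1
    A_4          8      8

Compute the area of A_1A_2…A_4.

Apply Gauss's area formula: 2A = Σ (x_i·y_{i+1} − x_{i+1}·y_i), indices taken mod 4.
Σ = (174) + (-18) + (-16) + (200) = 340
Area = |Σ|/2 = 170.

170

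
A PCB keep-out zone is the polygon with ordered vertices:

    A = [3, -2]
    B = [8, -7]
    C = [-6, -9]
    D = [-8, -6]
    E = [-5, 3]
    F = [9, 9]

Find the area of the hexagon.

163

Cross-terms: -5, -114, -36, -54, -72, -45  ⇒  Σ = -326
Area = |Σ|/2 = 163.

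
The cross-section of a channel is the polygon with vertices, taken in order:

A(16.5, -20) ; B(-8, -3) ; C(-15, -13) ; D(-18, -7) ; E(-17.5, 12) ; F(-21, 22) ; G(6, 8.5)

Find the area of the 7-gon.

Σ = (-209.5) + (59) + (-129) + (-338.5) + (-133) + (-310.5) + (-260.25) = -1321.75
Area = |Σ|/2 = 660.875.

660.875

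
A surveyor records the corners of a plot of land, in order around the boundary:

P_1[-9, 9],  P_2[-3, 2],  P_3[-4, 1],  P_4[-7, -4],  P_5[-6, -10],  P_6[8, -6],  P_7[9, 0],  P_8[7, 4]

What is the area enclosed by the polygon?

194

Σ = (9) + (5) + (23) + (46) + (116) + (54) + (36) + (99) = 388
Area = |Σ|/2 = 194.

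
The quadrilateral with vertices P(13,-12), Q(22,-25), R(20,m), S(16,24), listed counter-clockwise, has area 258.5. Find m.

Write out the shoelace sum; only the two edges meeting at R involve m:
2·Area = [(22·m − 20·(-25)) + (20·24 − 16·m)] + -565
       = 6·m + 415 = 517
⇒ m = 17.

17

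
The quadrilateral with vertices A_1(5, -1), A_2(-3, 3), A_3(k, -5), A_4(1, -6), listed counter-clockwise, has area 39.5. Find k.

Write out the shoelace sum; only the two edges meeting at A_3 involve k:
2·Area = [((-3)·(-5) − k·3) + (k·(-6) − 1·(-5))] + 41
       = -9·k + 61 = 79
⇒ k = -2.

-2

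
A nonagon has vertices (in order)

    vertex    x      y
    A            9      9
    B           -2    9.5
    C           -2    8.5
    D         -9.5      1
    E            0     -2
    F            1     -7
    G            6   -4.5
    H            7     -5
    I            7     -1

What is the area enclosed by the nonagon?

Σ = (103.5) + (2) + (78.75) + (19) + (2) + (37.5) + (1.5) + (28) + (72) = 344.25
Area = |Σ|/2 = 172.125.

172.125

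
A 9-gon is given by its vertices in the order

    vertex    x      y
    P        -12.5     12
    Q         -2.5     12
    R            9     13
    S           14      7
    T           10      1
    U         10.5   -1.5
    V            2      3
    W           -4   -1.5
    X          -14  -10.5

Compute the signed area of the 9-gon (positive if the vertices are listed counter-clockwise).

Apply the shoelace (surveyor's) formula: 2A = Σ (x_i·y_{i+1} − x_{i+1}·y_i), indices taken mod 9.
Σ = (-120) + (-140.5) + (-119) + (-56) + (-25.5) + (34.5) + (9) + (21) + (-299.25) = -695.75
Signed area = Σ/2 = -347.875 (negative ⇒ clockwise traversal).

-347.875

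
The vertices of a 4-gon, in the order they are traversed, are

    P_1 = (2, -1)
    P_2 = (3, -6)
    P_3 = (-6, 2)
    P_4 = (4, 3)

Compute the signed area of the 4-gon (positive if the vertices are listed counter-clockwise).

Σ = (-9) + (-30) + (-26) + (-10) = -75
Signed area = Σ/2 = -37.5 (negative ⇒ clockwise traversal).

-37.5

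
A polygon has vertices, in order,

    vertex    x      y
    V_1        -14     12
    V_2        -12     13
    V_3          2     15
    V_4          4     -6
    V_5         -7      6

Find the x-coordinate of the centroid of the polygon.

Apply the surveyor's formula. First the cross-terms c_i = x_i·y_{i+1} − x_{i+1}·y_i:
  -38, -206, -72, -18, 0  ⇒  2A = -334, A = -167.
Then Σ (x_i + x_{i+1})·c_i = 2670, so x̄ = 2670 / (6·(-167)) = -445/167.

-445/167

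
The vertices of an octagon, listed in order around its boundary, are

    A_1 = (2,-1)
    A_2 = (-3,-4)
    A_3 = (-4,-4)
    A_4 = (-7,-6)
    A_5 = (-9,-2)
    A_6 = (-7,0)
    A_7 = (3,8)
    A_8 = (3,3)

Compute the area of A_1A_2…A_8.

76.5

Apply the shoelace (surveyor's) formula: 2A = Σ (x_i·y_{i+1} − x_{i+1}·y_i), indices taken mod 8.
A_1→A_2: (2)(-4) − (-3)(-1) = -11
A_2→A_3: (-3)(-4) − (-4)(-4) = -4
A_3→A_4: (-4)(-6) − (-7)(-4) = -4
A_4→A_5: (-7)(-2) − (-9)(-6) = -40
A_5→A_6: (-9)(0) − (-7)(-2) = -14
A_6→A_7: (-7)(8) − (3)(0) = -56
A_7→A_8: (3)(3) − (3)(8) = -15
A_8→A_1: (3)(-1) − (2)(3) = -9
Σ = -153
Area = |Σ|/2 = 76.5.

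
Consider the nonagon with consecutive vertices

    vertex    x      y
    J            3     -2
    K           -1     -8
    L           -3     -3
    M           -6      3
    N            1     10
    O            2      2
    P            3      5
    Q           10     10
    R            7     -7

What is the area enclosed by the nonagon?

Σ = (-26) + (-21) + (-27) + (-63) + (-18) + (4) + (-20) + (-140) + (7) = -304
Area = |Σ|/2 = 152.

152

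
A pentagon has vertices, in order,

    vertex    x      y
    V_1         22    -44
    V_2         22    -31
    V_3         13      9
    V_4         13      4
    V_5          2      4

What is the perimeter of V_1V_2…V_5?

|V_1V_2| = √((0)² + (13)²) = √169 = 13
|V_2V_3| = √((-9)² + (40)²) = √1681 = 41
|V_3V_4| = √((0)² + (-5)²) = √25 = 5
|V_4V_5| = √((-11)² + (0)²) = √121 = 11
|V_5V_1| = √((20)² + (-48)²) = √2704 = 52
Perimeter = 13 + 41 + 5 + 11 + 52 = 122.

122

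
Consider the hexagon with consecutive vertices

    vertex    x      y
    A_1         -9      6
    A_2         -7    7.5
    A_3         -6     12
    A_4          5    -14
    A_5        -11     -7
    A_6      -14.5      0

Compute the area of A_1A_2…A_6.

209

Apply the surveyor's formula: 2A = Σ (x_i·y_{i+1} − x_{i+1}·y_i), indices taken mod 6.
Σ = (-25.5) + (-39) + (24) + (-189) + (-101.5) + (-87) = -418
Area = |Σ|/2 = 209.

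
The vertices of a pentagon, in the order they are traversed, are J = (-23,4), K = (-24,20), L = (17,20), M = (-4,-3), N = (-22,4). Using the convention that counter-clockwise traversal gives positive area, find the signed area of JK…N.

Apply the shoelace formula: 2A = Σ (x_i·y_{i+1} − x_{i+1}·y_i), indices taken mod 5.
J→K: (-23)(20) − (-24)(4) = -364
K→L: (-24)(20) − (17)(20) = -820
L→M: (17)(-3) − (-4)(20) = 29
M→N: (-4)(4) − (-22)(-3) = -82
N→J: (-22)(4) − (-23)(4) = 4
Σ = -1233
Signed area = Σ/2 = -616.5 (negative ⇒ clockwise traversal).

-616.5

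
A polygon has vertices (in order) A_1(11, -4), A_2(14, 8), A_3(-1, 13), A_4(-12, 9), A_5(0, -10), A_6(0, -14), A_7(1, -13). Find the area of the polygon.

A_1→A_2: (11)(8) − (14)(-4) = 144
A_2→A_3: (14)(13) − (-1)(8) = 190
A_3→A_4: (-1)(9) − (-12)(13) = 147
A_4→A_5: (-12)(-10) − (0)(9) = 120
A_5→A_6: (0)(-14) − (0)(-10) = 0
A_6→A_7: (0)(-13) − (1)(-14) = 14
A_7→A_1: (1)(-4) − (11)(-13) = 139
Σ = 754
Area = |Σ|/2 = 377.

377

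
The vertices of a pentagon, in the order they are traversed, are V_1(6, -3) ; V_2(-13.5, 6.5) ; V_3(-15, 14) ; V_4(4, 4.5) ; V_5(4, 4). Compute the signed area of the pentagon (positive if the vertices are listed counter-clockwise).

Σ = (-1.5) + (-91.5) + (-123.5) + (-2) + (-36) = -254.5
Signed area = Σ/2 = -127.25 (negative ⇒ clockwise traversal).

-127.25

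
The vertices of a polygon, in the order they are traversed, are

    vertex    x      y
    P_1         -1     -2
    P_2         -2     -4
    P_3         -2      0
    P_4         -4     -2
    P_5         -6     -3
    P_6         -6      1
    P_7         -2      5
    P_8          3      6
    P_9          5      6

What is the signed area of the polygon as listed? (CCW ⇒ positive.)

-49.5

Apply Gauss's area formula: 2A = Σ (x_i·y_{i+1} − x_{i+1}·y_i), indices taken mod 9.
Σ = (0) + (-8) + (4) + (0) + (-24) + (-28) + (-27) + (-12) + (-4) = -99
Signed area = Σ/2 = -49.5 (negative ⇒ clockwise traversal).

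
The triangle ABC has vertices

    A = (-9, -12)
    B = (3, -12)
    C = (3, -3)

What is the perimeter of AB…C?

36

|AB| = √((12)² + (0)²) = √144 = 12
|BC| = √((0)² + (9)²) = √81 = 9
|CA| = √((-12)² + (-9)²) = √225 = 15
Perimeter = 12 + 9 + 15 = 36.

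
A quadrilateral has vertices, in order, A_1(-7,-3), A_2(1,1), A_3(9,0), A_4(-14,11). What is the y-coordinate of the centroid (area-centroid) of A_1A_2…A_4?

Apply Gauss's area formula. First the cross-terms c_i = x_i·y_{i+1} − x_{i+1}·y_i:
  -4, -9, 99, 119  ⇒  2A = 205, A = 102.5.
Then Σ (y_i + y_{i+1})·c_i = 2040, so ȳ = 2040 / (6·102.5) = 136/41.

136/41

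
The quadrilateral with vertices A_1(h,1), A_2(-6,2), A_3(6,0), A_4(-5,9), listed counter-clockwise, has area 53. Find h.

-9

Write out the shoelace sum; only the two edges meeting at A_1 involve h:
2·Area = [((-5)·1 − h·9) + (h·2 − (-6)·1)] + 42
       = -7·h + 43 = 106
⇒ h = -9.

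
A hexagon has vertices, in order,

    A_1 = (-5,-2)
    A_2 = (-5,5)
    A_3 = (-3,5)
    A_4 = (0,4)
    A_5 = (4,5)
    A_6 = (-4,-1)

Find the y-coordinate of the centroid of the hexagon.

Apply the shoelace (surveyor's) formula. First the cross-terms c_i = x_i·y_{i+1} − x_{i+1}·y_i:
  -35, -10, -12, -16, 16, 3  ⇒  2A = -54, A = -27.
Then Σ (y_i + y_{i+1})·c_i = -402, so ȳ = -402 / (6·(-27)) = 67/27.

67/27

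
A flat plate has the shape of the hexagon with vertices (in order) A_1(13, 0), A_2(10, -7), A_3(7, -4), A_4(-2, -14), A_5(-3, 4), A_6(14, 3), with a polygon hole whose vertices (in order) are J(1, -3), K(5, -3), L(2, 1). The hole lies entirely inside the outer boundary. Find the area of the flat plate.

Outer boundary:
Apply the surveyor's formula: 2A = Σ (x_i·y_{i+1} − x_{i+1}·y_i), indices taken mod 6.
Σ = (-91) + (9) + (-106) + (-50) + (-65) + (-39) = -342
Area = |Σ|/2 = 171.
Hole:
J→K: (1)(-3) − (5)(-3) = 12
K→L: (5)(1) − (2)(-3) = 11
L→J: (2)(-3) − (1)(1) = -7
Σ = 16
Area = |Σ|/2 = 8.
Net area = 171 − 8 = 163.

163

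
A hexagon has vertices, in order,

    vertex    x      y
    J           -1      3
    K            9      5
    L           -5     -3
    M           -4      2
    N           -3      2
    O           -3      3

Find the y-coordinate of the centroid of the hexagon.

Apply Gauss's area formula. First the cross-terms c_i = x_i·y_{i+1} − x_{i+1}·y_i:
  -32, -2, -22, -2, -3, -6  ⇒  2A = -67, A = -33.5.
Then Σ (y_i + y_{i+1})·c_i = -297, so ȳ = -297 / (6·(-33.5)) = 99/67.

99/67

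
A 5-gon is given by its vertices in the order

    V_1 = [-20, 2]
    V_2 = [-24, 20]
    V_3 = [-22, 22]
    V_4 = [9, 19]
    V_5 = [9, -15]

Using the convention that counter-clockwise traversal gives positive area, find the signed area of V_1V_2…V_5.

-822

Apply Gauss's area formula: 2A = Σ (x_i·y_{i+1} − x_{i+1}·y_i), indices taken mod 5.
V_1→V_2: (-20)(20) − (-24)(2) = -352
V_2→V_3: (-24)(22) − (-22)(20) = -88
V_3→V_4: (-22)(19) − (9)(22) = -616
V_4→V_5: (9)(-15) − (9)(19) = -306
V_5→V_1: (9)(2) − (-20)(-15) = -282
Σ = -1644
Signed area = Σ/2 = -822 (negative ⇒ clockwise traversal).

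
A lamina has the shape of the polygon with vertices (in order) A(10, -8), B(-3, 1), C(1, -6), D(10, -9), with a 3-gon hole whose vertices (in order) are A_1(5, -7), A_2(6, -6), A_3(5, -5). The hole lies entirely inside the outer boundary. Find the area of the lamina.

Outer boundary:
Cross-terms: -14, 17, 51, 10  ⇒  Σ = 64
Area = |Σ|/2 = 32.
Hole:
Apply Gauss's area formula: 2A = Σ (x_i·y_{i+1} − x_{i+1}·y_i), indices taken mod 3.
Σ = (12) + (0) + (-10) = 2
Area = |Σ|/2 = 1.
Net area = 32 − 1 = 31.

31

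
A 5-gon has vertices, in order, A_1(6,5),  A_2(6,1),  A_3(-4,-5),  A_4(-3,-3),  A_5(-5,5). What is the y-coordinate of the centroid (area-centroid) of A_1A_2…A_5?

313/207

Apply the shoelace formula. First the cross-terms c_i = x_i·y_{i+1} − x_{i+1}·y_i:
  -24, -26, -3, -30, -55  ⇒  2A = -138, A = -69.
Then Σ (y_i + y_{i+1})·c_i = -626, so ȳ = -626 / (6·(-69)) = 313/207.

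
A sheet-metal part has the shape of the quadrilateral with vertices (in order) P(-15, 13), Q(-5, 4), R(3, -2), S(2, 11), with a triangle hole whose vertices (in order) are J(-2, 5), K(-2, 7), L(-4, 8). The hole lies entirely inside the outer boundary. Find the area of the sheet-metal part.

113.5

Outer boundary:
Apply Gauss's area formula: 2A = Σ (x_i·y_{i+1} − x_{i+1}·y_i), indices taken mod 4.
P→Q: (-15)(4) − (-5)(13) = 5
Q→R: (-5)(-2) − (3)(4) = -2
R→S: (3)(11) − (2)(-2) = 37
S→P: (2)(13) − (-15)(11) = 191
Σ = 231
Area = |Σ|/2 = 115.5.
Hole:
Apply the surveyor's formula: 2A = Σ (x_i·y_{i+1} − x_{i+1}·y_i), indices taken mod 3.
Cross-terms: -4, 12, -4  ⇒  Σ = 4
Area = |Σ|/2 = 2.
Net area = 115.5 − 2 = 113.5.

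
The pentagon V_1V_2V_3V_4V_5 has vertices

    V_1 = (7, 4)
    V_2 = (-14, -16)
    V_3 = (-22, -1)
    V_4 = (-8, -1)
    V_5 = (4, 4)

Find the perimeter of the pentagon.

|V_1V_2| = √((-21)² + (-20)²) = √841 = 29
|V_2V_3| = √((-8)² + (15)²) = √289 = 17
|V_3V_4| = √((14)² + (0)²) = √196 = 14
|V_4V_5| = √((12)² + (5)²) = √169 = 13
|V_5V_1| = √((3)² + (0)²) = √9 = 3
Perimeter = 29 + 17 + 14 + 13 + 3 = 76.

76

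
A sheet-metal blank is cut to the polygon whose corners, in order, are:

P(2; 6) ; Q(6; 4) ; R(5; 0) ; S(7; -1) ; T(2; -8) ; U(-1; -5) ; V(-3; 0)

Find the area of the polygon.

79

Apply Gauss's area formula: 2A = Σ (x_i·y_{i+1} − x_{i+1}·y_i), indices taken mod 7.
Σ = (-28) + (-20) + (-5) + (-54) + (-18) + (-15) + (-18) = -158
Area = |Σ|/2 = 79.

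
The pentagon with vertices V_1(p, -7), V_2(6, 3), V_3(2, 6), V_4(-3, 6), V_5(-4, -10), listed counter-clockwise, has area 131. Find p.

6

The doubled signed area Σ (x_i y_{i+1} − x_{i+1} y_i) is linear in p.
With p=0 it equals 184; the coefficient of p is 13 (from the two edges through V_1).
So 13·p + 184 = 2·131 = 262 ⇒ p = 6.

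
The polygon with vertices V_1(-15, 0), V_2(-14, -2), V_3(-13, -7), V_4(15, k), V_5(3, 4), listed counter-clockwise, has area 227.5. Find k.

Write out the shoelace sum; only the two edges meeting at V_4 involve k:
2·Area = [((-13)·k − 15·(-7)) + (15·4 − 3·k)] + 162
       = -16·k + 327 = 455
⇒ k = -8.

-8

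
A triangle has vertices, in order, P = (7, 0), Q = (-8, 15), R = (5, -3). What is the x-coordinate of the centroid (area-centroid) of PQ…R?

Apply Gauss's area formula. First the cross-terms c_i = x_i·y_{i+1} − x_{i+1}·y_i:
  105, -51, 21  ⇒  2A = 75, A = 37.5.
Then Σ (x_i + x_{i+1})·c_i = 300, so x̄ = 300 / (6·37.5) = 4/3.

4/3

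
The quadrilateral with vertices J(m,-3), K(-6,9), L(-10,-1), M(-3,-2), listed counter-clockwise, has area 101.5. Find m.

The doubled signed area Σ (x_i y_{i+1} − x_{i+1} y_i) is linear in m.
With m=0 it equals 104; the coefficient of m is 11 (from the two edges through J).
So 11·m + 104 = 2·101.5 = 203 ⇒ m = 9.

9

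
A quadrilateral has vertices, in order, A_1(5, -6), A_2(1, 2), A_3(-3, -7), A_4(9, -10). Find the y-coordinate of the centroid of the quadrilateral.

Apply the surveyor's formula. First the cross-terms c_i = x_i·y_{i+1} − x_{i+1}·y_i:
  16, -1, 93, -4  ⇒  2A = 104, A = 52.
Then Σ (y_i + y_{i+1})·c_i = -1576, so ȳ = -1576 / (6·52) = -197/39.

-197/39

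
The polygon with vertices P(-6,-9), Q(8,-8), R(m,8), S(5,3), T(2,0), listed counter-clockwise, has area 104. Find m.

The doubled signed area Σ (x_i y_{i+1} − x_{i+1} y_i) is linear in m.
With m=0 it equals 120; the coefficient of m is 11 (from the two edges through R).
So 11·m + 120 = 2·104 = 208 ⇒ m = 8.

8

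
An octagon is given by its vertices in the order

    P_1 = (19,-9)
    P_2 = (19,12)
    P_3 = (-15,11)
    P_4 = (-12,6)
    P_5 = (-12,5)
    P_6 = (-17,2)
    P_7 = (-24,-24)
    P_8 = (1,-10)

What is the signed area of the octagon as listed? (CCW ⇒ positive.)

Apply the shoelace (surveyor's) formula: 2A = Σ (x_i·y_{i+1} − x_{i+1}·y_i), indices taken mod 8.
Σ = (399) + (389) + (42) + (12) + (61) + (456) + (264) + (181) = 1804
Signed area = Σ/2 = 902 (positive ⇒ counter-clockwise traversal).

902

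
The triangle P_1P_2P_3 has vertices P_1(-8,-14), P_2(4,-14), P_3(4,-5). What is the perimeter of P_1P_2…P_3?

|P_1P_2| = √((12)² + (0)²) = √144 = 12
|P_2P_3| = √((0)² + (9)²) = √81 = 9
|P_3P_1| = √((-12)² + (-9)²) = √225 = 15
Perimeter = 12 + 9 + 15 = 36.

36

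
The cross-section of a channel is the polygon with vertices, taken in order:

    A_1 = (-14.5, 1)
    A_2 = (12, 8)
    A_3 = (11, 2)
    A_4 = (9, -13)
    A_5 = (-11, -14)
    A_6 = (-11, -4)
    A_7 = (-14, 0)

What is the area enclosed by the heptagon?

401

Apply the shoelace formula: 2A = Σ (x_i·y_{i+1} − x_{i+1}·y_i), indices taken mod 7.
Σ = (-128) + (-64) + (-161) + (-269) + (-110) + (-56) + (-14) = -802
Area = |Σ|/2 = 401.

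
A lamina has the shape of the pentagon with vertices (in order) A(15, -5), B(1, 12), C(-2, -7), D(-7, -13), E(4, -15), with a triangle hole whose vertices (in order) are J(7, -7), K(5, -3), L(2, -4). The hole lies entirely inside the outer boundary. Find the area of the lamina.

Outer boundary:
Σ = (185) + (17) + (-23) + (157) + (205) = 541
Area = |Σ|/2 = 270.5.
Hole:
Apply the surveyor's formula: 2A = Σ (x_i·y_{i+1} − x_{i+1}·y_i), indices taken mod 3.
Cross-terms: 14, -14, 14  ⇒  Σ = 14
Area = |Σ|/2 = 7.
Net area = 270.5 − 7 = 263.5.

263.5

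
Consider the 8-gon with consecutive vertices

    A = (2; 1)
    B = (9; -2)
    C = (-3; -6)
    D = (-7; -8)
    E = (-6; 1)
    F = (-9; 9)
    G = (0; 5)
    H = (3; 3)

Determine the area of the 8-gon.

Apply the surveyor's formula: 2A = Σ (x_i·y_{i+1} − x_{i+1}·y_i), indices taken mod 8.
Σ = (-13) + (-60) + (-18) + (-55) + (-45) + (-45) + (-15) + (-3) = -254
Area = |Σ|/2 = 127.

127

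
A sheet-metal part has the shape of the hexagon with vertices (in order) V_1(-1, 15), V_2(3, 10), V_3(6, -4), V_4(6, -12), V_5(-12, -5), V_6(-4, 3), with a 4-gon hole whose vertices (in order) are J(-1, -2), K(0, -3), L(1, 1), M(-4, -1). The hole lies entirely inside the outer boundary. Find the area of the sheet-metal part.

223

Outer boundary:
Apply the surveyor's formula: 2A = Σ (x_i·y_{i+1} − x_{i+1}·y_i), indices taken mod 6.
Σ = (-55) + (-72) + (-48) + (-174) + (-56) + (-57) = -462
Area = |Σ|/2 = 231.
Hole:
Σ = (3) + (3) + (3) + (7) = 16
Area = |Σ|/2 = 8.
Net area = 231 − 8 = 223.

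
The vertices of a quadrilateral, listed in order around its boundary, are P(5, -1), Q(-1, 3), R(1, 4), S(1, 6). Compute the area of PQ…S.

Cross-terms: 14, -7, 2, -31  ⇒  Σ = -22
Area = |Σ|/2 = 11.

11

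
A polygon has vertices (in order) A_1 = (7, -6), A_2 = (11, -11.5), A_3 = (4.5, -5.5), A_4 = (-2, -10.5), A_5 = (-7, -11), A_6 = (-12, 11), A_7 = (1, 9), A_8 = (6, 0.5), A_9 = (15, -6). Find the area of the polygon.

Apply the surveyor's formula: 2A = Σ (x_i·y_{i+1} − x_{i+1}·y_i), indices taken mod 9.
A_1→A_2: (7)(-11.5) − (11)(-6) = -14.5
A_2→A_3: (11)(-5.5) − (4.5)(-11.5) = -8.75
A_3→A_4: (4.5)(-10.5) − (-2)(-5.5) = -58.25
A_4→A_5: (-2)(-11) − (-7)(-10.5) = -51.5
A_5→A_6: (-7)(11) − (-12)(-11) = -209
A_6→A_7: (-12)(9) − (1)(11) = -119
A_7→A_8: (1)(0.5) − (6)(9) = -53.5
A_8→A_9: (6)(-6) − (15)(0.5) = -43.5
A_9→A_1: (15)(-6) − (7)(-6) = -48
Σ = -606
Area = |Σ|/2 = 303.

303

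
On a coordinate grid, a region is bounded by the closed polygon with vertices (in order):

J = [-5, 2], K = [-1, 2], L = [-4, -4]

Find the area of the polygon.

12

Apply the surveyor's formula: 2A = Σ (x_i·y_{i+1} − x_{i+1}·y_i), indices taken mod 3.
Cross-terms: -8, 12, -28  ⇒  Σ = -24
Area = |Σ|/2 = 12.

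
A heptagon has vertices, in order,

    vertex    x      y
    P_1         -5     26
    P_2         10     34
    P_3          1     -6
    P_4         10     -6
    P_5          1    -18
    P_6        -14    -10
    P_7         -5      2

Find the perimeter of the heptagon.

|P_1P_2| = √((15)² + (8)²) = √289 = 17
|P_2P_3| = √((-9)² + (-40)²) = √1681 = 41
|P_3P_4| = √((9)² + (0)²) = √81 = 9
|P_4P_5| = √((-9)² + (-12)²) = √225 = 15
|P_5P_6| = √((-15)² + (8)²) = √289 = 17
|P_6P_7| = √((9)² + (12)²) = √225 = 15
|P_7P_1| = √((0)² + (24)²) = √576 = 24
Perimeter = 17 + 41 + 9 + 15 + 17 + 15 + 24 = 138.

138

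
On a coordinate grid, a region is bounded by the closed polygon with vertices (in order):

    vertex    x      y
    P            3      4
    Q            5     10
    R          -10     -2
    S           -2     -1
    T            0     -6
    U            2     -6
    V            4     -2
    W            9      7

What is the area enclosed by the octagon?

P→Q: (3)(10) − (5)(4) = 10
Q→R: (5)(-2) − (-10)(10) = 90
R→S: (-10)(-1) − (-2)(-2) = 6
S→T: (-2)(-6) − (0)(-1) = 12
T→U: (0)(-6) − (2)(-6) = 12
U→V: (2)(-2) − (4)(-6) = 20
V→W: (4)(7) − (9)(-2) = 46
W→P: (9)(4) − (3)(7) = 15
Σ = 211
Area = |Σ|/2 = 105.5.

105.5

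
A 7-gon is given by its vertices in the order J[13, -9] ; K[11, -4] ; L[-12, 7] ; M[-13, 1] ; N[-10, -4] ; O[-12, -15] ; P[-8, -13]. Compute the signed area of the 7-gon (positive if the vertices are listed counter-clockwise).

Apply the shoelace (surveyor's) formula: 2A = Σ (x_i·y_{i+1} − x_{i+1}·y_i), indices taken mod 7.
J→K: (13)(-4) − (11)(-9) = 47
K→L: (11)(7) − (-12)(-4) = 29
L→M: (-12)(1) − (-13)(7) = 79
M→N: (-13)(-4) − (-10)(1) = 62
N→O: (-10)(-15) − (-12)(-4) = 102
O→P: (-12)(-13) − (-8)(-15) = 36
P→J: (-8)(-9) − (13)(-13) = 241
Σ = 596
Signed area = Σ/2 = 298 (positive ⇒ counter-clockwise traversal).

298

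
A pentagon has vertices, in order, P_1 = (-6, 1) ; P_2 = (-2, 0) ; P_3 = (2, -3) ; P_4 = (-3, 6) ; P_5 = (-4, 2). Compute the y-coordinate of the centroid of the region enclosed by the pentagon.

161/111

Apply the shoelace (surveyor's) formula. First the cross-terms c_i = x_i·y_{i+1} − x_{i+1}·y_i:
  2, 6, 3, 18, 8  ⇒  2A = 37, A = 18.5.
Then Σ (y_i + y_{i+1})·c_i = 161, so ȳ = 161 / (6·18.5) = 161/111.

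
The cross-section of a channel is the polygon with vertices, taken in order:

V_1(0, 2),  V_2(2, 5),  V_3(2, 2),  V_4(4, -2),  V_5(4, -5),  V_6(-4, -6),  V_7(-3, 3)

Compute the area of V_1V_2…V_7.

57

Σ = (-4) + (-6) + (-12) + (-12) + (-44) + (-30) + (-6) = -114
Area = |Σ|/2 = 57.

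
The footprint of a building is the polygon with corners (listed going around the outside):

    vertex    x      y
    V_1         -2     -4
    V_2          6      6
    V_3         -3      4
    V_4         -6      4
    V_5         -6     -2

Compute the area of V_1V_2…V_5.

61

Apply the shoelace formula: 2A = Σ (x_i·y_{i+1} − x_{i+1}·y_i), indices taken mod 5.
Cross-terms: 12, 42, 12, 36, 20  ⇒  Σ = 122
Area = |Σ|/2 = 61.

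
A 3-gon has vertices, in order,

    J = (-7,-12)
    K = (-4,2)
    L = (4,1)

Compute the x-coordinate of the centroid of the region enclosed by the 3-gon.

-7/3

Apply the surveyor's formula. First the cross-terms c_i = x_i·y_{i+1} − x_{i+1}·y_i:
  -62, -12, -41  ⇒  2A = -115, A = -57.5.
Then Σ (x_i + x_{i+1})·c_i = 805, so x̄ = 805 / (6·(-57.5)) = -7/3.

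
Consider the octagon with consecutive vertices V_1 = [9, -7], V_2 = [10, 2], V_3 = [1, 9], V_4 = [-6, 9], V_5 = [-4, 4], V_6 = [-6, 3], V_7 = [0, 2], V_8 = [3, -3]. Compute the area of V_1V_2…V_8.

Apply the surveyor's formula: 2A = Σ (x_i·y_{i+1} − x_{i+1}·y_i), indices taken mod 8.
Σ = (88) + (88) + (63) + (12) + (12) + (-12) + (-6) + (6) = 251
Area = |Σ|/2 = 125.5.

125.5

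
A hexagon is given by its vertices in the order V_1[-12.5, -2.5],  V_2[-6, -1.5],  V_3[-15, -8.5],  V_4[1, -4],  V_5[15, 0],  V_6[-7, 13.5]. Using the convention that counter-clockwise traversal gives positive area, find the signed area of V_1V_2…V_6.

Σ = (3.75) + (28.5) + (68.5) + (60) + (202.5) + (186.25) = 549.5
Signed area = Σ/2 = 274.75 (positive ⇒ counter-clockwise traversal).

274.75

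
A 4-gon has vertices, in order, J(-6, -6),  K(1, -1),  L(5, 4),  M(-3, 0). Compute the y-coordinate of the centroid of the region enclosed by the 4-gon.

-13/17

Apply Gauss's area formula. First the cross-terms c_i = x_i·y_{i+1} − x_{i+1}·y_i:
  12, 9, 12, 18  ⇒  2A = 51, A = 25.5.
Then Σ (y_i + y_{i+1})·c_i = -117, so ȳ = -117 / (6·25.5) = -13/17.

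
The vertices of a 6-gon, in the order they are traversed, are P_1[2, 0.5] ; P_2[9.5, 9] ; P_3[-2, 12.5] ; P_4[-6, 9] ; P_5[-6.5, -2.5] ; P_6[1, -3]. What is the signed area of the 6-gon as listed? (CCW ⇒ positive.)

Apply the shoelace formula: 2A = Σ (x_i·y_{i+1} − x_{i+1}·y_i), indices taken mod 6.
Σ = (13.25) + (136.75) + (57) + (73.5) + (22) + (6.5) = 309
Signed area = Σ/2 = 154.5 (positive ⇒ counter-clockwise traversal).

154.5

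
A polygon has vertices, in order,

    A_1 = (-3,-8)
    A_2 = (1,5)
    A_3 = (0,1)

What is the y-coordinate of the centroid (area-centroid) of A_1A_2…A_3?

Apply the shoelace formula. First the cross-terms c_i = x_i·y_{i+1} − x_{i+1}·y_i:
  -7, 1, 3  ⇒  2A = -3, A = -1.5.
Then Σ (y_i + y_{i+1})·c_i = 6, so ȳ = 6 / (6·(-1.5)) = -2/3.

-2/3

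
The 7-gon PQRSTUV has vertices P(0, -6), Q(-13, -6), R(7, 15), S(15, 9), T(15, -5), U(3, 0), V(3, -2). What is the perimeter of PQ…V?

86

|PQ| = √((-13)² + (0)²) = √169 = 13
|QR| = √((20)² + (21)²) = √841 = 29
|RS| = √((8)² + (-6)²) = √100 = 10
|ST| = √((0)² + (-14)²) = √196 = 14
|TU| = √((-12)² + (5)²) = √169 = 13
|UV| = √((0)² + (-2)²) = √4 = 2
|VP| = √((-3)² + (-4)²) = √25 = 5
Perimeter = 13 + 29 + 10 + 14 + 13 + 2 + 5 = 86.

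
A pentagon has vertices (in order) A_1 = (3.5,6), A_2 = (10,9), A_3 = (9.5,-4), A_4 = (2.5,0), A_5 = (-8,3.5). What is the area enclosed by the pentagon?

Apply the shoelace (surveyor's) formula: 2A = Σ (x_i·y_{i+1} − x_{i+1}·y_i), indices taken mod 5.
A_1→A_2: (3.5)(9) − (10)(6) = -28.5
A_2→A_3: (10)(-4) − (9.5)(9) = -125.5
A_3→A_4: (9.5)(0) − (2.5)(-4) = 10
A_4→A_5: (2.5)(3.5) − (-8)(0) = 8.75
A_5→A_1: (-8)(6) − (3.5)(3.5) = -60.25
Σ = -195.5
Area = |Σ|/2 = 97.75.

97.75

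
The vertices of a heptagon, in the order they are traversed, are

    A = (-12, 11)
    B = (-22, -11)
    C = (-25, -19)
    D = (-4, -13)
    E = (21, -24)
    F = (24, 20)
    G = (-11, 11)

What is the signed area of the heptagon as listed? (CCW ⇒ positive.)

1313

Apply Gauss's area formula: 2A = Σ (x_i·y_{i+1} − x_{i+1}·y_i), indices taken mod 7.
Cross-terms: 374, 143, 249, 369, 996, 484, 11  ⇒  Σ = 2626
Signed area = Σ/2 = 1313 (positive ⇒ counter-clockwise traversal).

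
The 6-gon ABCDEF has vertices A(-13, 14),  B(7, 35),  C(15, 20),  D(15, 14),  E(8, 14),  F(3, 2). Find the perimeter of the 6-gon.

92

|AB| = √((20)² + (21)²) = √841 = 29
|BC| = √((8)² + (-15)²) = √289 = 17
|CD| = √((0)² + (-6)²) = √36 = 6
|DE| = √((-7)² + (0)²) = √49 = 7
|EF| = √((-5)² + (-12)²) = √169 = 13
|FA| = √((-16)² + (12)²) = √400 = 20
Perimeter = 29 + 17 + 6 + 7 + 13 + 20 = 92.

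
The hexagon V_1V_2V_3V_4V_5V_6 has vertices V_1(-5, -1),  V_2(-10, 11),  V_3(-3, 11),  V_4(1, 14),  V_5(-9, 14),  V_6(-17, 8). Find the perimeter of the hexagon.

60

|V_1V_2| = √((-5)² + (12)²) = √169 = 13
|V_2V_3| = √((7)² + (0)²) = √49 = 7
|V_3V_4| = √((4)² + (3)²) = √25 = 5
|V_4V_5| = √((-10)² + (0)²) = √100 = 10
|V_5V_6| = √((-8)² + (-6)²) = √100 = 10
|V_6V_1| = √((12)² + (-9)²) = √225 = 15
Perimeter = 13 + 7 + 5 + 10 + 10 + 15 = 60.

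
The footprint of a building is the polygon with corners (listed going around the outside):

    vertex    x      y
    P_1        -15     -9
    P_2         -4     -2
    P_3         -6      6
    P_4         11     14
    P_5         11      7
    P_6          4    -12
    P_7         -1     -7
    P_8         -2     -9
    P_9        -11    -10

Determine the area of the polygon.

Apply the surveyor's formula: 2A = Σ (x_i·y_{i+1} − x_{i+1}·y_i), indices taken mod 9.
Σ = (-6) + (-36) + (-150) + (-77) + (-160) + (-40) + (-5) + (-79) + (-51) = -604
Area = |Σ|/2 = 302.

302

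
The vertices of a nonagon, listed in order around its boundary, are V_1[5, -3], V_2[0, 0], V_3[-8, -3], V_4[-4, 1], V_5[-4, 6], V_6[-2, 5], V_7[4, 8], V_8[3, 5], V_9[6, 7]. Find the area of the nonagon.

75

Cross-terms: 0, 0, -20, -20, -8, -36, -4, -9, -53  ⇒  Σ = -150
Area = |Σ|/2 = 75.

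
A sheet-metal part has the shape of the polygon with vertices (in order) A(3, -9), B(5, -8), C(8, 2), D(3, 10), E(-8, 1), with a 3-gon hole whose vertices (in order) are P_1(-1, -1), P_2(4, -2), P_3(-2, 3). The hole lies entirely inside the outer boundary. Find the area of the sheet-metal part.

151

Outer boundary:
Apply the shoelace formula: 2A = Σ (x_i·y_{i+1} − x_{i+1}·y_i), indices taken mod 5.
Σ = (21) + (74) + (74) + (83) + (69) = 321
Area = |Σ|/2 = 160.5.
Hole:
Apply the shoelace (surveyor's) formula: 2A = Σ (x_i·y_{i+1} − x_{i+1}·y_i), indices taken mod 3.
P_1→P_2: (-1)(-2) − (4)(-1) = 6
P_2→P_3: (4)(3) − (-2)(-2) = 8
P_3→P_1: (-2)(-1) − (-1)(3) = 5
Σ = 19
Area = |Σ|/2 = 9.5.
Net area = 160.5 − 9.5 = 151.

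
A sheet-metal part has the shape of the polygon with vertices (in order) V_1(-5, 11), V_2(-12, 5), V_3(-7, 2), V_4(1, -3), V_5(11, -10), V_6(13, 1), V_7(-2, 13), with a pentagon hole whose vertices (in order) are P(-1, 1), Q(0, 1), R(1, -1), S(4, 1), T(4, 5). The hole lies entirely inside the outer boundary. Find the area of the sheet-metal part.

243.5

Outer boundary:
Apply the surveyor's formula: 2A = Σ (x_i·y_{i+1} − x_{i+1}·y_i), indices taken mod 7.
Cross-terms: 107, 11, 19, 23, 141, 171, 43  ⇒  Σ = 515
Area = |Σ|/2 = 257.5.
Hole:
Σ = (-1) + (-1) + (5) + (16) + (9) = 28
Area = |Σ|/2 = 14.
Net area = 257.5 − 14 = 243.5.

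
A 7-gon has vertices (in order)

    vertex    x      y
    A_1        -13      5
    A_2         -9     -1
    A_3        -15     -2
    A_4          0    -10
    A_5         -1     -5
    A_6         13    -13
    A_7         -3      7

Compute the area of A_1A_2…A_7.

203.5

Apply the shoelace formula: 2A = Σ (x_i·y_{i+1} − x_{i+1}·y_i), indices taken mod 7.
Σ = (58) + (3) + (150) + (-10) + (78) + (52) + (76) = 407
Area = |Σ|/2 = 203.5.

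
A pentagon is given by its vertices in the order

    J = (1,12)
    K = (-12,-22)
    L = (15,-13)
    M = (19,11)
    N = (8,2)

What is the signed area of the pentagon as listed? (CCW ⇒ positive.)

Apply the surveyor's formula: 2A = Σ (x_i·y_{i+1} − x_{i+1}·y_i), indices taken mod 5.
Cross-terms: 122, 486, 412, -50, 94  ⇒  Σ = 1064
Signed area = Σ/2 = 532 (positive ⇒ counter-clockwise traversal).

532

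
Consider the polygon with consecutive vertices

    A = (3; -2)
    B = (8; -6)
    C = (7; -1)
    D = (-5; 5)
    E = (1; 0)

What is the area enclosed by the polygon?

Σ = (-2) + (34) + (30) + (-5) + (-2) = 55
Area = |Σ|/2 = 27.5.

27.5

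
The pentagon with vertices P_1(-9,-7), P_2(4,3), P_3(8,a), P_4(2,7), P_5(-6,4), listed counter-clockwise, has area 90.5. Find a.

10

Write out the shoelace sum; only the two edges meeting at P_3 involve a:
2·Area = [(4·a − 8·3) + (8·7 − 2·a)] + 129
       = 2·a + 161 = 181
⇒ a = 10.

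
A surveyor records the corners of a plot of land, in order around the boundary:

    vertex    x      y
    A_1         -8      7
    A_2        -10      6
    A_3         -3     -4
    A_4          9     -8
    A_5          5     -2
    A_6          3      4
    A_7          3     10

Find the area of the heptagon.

Apply Gauss's area formula: 2A = Σ (x_i·y_{i+1} − x_{i+1}·y_i), indices taken mod 7.
Cross-terms: 22, 58, 60, 22, 26, 18, 101  ⇒  Σ = 307
Area = |Σ|/2 = 153.5.

153.5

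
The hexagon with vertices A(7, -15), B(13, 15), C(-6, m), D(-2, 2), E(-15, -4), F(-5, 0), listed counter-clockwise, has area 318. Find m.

11

The doubled signed area Σ (x_i y_{i+1} − x_{i+1} y_i) is linear in m.
With m=0 it equals 471; the coefficient of m is 15 (from the two edges through C).
So 15·m + 471 = 2·318 = 636 ⇒ m = 11.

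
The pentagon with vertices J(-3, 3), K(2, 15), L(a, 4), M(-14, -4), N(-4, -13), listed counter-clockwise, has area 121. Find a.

The doubled signed area Σ (x_i y_{i+1} − x_{i+1} y_i) is linear in a.
With a=0 it equals 128; the coefficient of a is -19 (from the two edges through L).
So -19·a + 128 = 2·121 = 242 ⇒ a = -6.

-6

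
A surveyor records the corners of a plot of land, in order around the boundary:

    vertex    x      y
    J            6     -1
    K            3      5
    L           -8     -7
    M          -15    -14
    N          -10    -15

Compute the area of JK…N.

J→K: (6)(5) − (3)(-1) = 33
K→L: (3)(-7) − (-8)(5) = 19
L→M: (-8)(-14) − (-15)(-7) = 7
M→N: (-15)(-15) − (-10)(-14) = 85
N→J: (-10)(-1) − (6)(-15) = 100
Σ = 244
Area = |Σ|/2 = 122.

122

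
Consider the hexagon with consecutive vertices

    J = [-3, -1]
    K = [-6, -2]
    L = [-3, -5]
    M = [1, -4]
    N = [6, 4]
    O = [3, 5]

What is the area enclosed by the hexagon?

49.5

Cross-terms: 0, 24, 17, 28, 18, 12  ⇒  Σ = 99
Area = |Σ|/2 = 49.5.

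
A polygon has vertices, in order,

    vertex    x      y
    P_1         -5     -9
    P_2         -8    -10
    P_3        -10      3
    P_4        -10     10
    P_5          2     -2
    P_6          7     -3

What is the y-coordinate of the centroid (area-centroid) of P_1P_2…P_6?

-212/143

Apply the surveyor's formula. First the cross-terms c_i = x_i·y_{i+1} − x_{i+1}·y_i:
  -22, -124, -70, 0, 8, -78  ⇒  2A = -286, A = -143.
Then Σ (y_i + y_{i+1})·c_i = 1272, so ȳ = 1272 / (6·(-143)) = -212/143.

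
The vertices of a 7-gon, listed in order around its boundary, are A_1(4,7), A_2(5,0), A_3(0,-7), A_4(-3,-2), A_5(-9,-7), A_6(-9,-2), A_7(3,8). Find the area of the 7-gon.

105

Apply the shoelace (surveyor's) formula: 2A = Σ (x_i·y_{i+1} − x_{i+1}·y_i), indices taken mod 7.
Σ = (-35) + (-35) + (-21) + (3) + (-45) + (-66) + (-11) = -210
Area = |Σ|/2 = 105.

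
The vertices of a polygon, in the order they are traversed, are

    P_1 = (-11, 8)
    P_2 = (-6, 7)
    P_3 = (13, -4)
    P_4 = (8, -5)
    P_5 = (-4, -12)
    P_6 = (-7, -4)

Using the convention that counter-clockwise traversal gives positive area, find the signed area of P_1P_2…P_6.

-206.5

P_1→P_2: (-11)(7) − (-6)(8) = -29
P_2→P_3: (-6)(-4) − (13)(7) = -67
P_3→P_4: (13)(-5) − (8)(-4) = -33
P_4→P_5: (8)(-12) − (-4)(-5) = -116
P_5→P_6: (-4)(-4) − (-7)(-12) = -68
P_6→P_1: (-7)(8) − (-11)(-4) = -100
Σ = -413
Signed area = Σ/2 = -206.5 (negative ⇒ clockwise traversal).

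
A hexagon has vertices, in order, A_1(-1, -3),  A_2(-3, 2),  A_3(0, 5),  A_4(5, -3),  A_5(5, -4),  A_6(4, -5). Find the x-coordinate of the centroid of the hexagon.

Apply the shoelace (surveyor's) formula. First the cross-terms c_i = x_i·y_{i+1} − x_{i+1}·y_i:
  -11, -15, -25, -5, -9, -17  ⇒  2A = -82, A = -41.
Then Σ (x_i + x_{i+1})·c_i = -218, so x̄ = -218 / (6·(-41)) = 109/123.

109/123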